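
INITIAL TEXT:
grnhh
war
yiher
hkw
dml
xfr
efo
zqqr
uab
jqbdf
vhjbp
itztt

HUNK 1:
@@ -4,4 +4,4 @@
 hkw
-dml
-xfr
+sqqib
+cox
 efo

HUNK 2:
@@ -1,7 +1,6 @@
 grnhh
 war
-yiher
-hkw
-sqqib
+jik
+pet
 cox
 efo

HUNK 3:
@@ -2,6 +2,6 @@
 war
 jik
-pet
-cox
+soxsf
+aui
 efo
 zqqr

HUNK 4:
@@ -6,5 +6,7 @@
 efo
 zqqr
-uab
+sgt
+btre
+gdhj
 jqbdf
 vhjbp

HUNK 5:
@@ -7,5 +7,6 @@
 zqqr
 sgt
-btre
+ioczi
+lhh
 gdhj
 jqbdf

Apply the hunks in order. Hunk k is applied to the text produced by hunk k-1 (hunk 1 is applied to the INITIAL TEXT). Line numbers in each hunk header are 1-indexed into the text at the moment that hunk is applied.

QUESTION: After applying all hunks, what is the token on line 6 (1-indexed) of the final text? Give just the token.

Hunk 1: at line 4 remove [dml,xfr] add [sqqib,cox] -> 12 lines: grnhh war yiher hkw sqqib cox efo zqqr uab jqbdf vhjbp itztt
Hunk 2: at line 1 remove [yiher,hkw,sqqib] add [jik,pet] -> 11 lines: grnhh war jik pet cox efo zqqr uab jqbdf vhjbp itztt
Hunk 3: at line 2 remove [pet,cox] add [soxsf,aui] -> 11 lines: grnhh war jik soxsf aui efo zqqr uab jqbdf vhjbp itztt
Hunk 4: at line 6 remove [uab] add [sgt,btre,gdhj] -> 13 lines: grnhh war jik soxsf aui efo zqqr sgt btre gdhj jqbdf vhjbp itztt
Hunk 5: at line 7 remove [btre] add [ioczi,lhh] -> 14 lines: grnhh war jik soxsf aui efo zqqr sgt ioczi lhh gdhj jqbdf vhjbp itztt
Final line 6: efo

Answer: efo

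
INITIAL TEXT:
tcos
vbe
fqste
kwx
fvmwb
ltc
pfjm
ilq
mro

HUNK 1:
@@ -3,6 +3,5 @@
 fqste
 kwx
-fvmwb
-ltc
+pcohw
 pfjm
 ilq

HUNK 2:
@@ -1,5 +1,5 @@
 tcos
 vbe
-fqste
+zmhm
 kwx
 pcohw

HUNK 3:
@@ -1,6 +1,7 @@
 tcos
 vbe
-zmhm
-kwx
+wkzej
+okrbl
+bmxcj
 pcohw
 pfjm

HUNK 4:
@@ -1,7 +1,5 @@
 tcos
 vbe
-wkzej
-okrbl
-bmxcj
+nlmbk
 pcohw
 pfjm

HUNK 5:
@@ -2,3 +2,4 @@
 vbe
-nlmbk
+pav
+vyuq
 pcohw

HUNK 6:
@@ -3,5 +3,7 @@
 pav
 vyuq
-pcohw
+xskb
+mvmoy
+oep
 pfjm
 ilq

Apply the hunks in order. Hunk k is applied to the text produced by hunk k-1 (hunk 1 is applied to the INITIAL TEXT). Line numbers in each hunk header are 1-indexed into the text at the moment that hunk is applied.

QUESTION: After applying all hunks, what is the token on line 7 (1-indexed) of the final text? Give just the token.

Answer: oep

Derivation:
Hunk 1: at line 3 remove [fvmwb,ltc] add [pcohw] -> 8 lines: tcos vbe fqste kwx pcohw pfjm ilq mro
Hunk 2: at line 1 remove [fqste] add [zmhm] -> 8 lines: tcos vbe zmhm kwx pcohw pfjm ilq mro
Hunk 3: at line 1 remove [zmhm,kwx] add [wkzej,okrbl,bmxcj] -> 9 lines: tcos vbe wkzej okrbl bmxcj pcohw pfjm ilq mro
Hunk 4: at line 1 remove [wkzej,okrbl,bmxcj] add [nlmbk] -> 7 lines: tcos vbe nlmbk pcohw pfjm ilq mro
Hunk 5: at line 2 remove [nlmbk] add [pav,vyuq] -> 8 lines: tcos vbe pav vyuq pcohw pfjm ilq mro
Hunk 6: at line 3 remove [pcohw] add [xskb,mvmoy,oep] -> 10 lines: tcos vbe pav vyuq xskb mvmoy oep pfjm ilq mro
Final line 7: oep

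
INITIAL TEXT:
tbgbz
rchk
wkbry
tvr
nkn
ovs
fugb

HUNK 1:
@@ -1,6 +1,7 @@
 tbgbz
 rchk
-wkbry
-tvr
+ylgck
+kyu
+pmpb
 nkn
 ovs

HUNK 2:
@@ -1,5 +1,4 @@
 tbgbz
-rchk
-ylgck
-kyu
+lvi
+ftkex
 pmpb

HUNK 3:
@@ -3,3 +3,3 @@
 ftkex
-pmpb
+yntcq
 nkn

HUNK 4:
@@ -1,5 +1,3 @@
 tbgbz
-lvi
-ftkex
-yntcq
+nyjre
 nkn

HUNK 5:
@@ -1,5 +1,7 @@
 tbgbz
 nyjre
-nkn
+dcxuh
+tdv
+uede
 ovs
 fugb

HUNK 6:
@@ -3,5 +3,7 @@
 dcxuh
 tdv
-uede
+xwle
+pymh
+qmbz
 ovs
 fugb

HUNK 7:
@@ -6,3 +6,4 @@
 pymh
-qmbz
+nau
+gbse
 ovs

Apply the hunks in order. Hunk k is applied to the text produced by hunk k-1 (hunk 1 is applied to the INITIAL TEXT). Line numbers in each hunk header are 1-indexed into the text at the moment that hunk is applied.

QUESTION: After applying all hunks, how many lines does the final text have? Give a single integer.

Hunk 1: at line 1 remove [wkbry,tvr] add [ylgck,kyu,pmpb] -> 8 lines: tbgbz rchk ylgck kyu pmpb nkn ovs fugb
Hunk 2: at line 1 remove [rchk,ylgck,kyu] add [lvi,ftkex] -> 7 lines: tbgbz lvi ftkex pmpb nkn ovs fugb
Hunk 3: at line 3 remove [pmpb] add [yntcq] -> 7 lines: tbgbz lvi ftkex yntcq nkn ovs fugb
Hunk 4: at line 1 remove [lvi,ftkex,yntcq] add [nyjre] -> 5 lines: tbgbz nyjre nkn ovs fugb
Hunk 5: at line 1 remove [nkn] add [dcxuh,tdv,uede] -> 7 lines: tbgbz nyjre dcxuh tdv uede ovs fugb
Hunk 6: at line 3 remove [uede] add [xwle,pymh,qmbz] -> 9 lines: tbgbz nyjre dcxuh tdv xwle pymh qmbz ovs fugb
Hunk 7: at line 6 remove [qmbz] add [nau,gbse] -> 10 lines: tbgbz nyjre dcxuh tdv xwle pymh nau gbse ovs fugb
Final line count: 10

Answer: 10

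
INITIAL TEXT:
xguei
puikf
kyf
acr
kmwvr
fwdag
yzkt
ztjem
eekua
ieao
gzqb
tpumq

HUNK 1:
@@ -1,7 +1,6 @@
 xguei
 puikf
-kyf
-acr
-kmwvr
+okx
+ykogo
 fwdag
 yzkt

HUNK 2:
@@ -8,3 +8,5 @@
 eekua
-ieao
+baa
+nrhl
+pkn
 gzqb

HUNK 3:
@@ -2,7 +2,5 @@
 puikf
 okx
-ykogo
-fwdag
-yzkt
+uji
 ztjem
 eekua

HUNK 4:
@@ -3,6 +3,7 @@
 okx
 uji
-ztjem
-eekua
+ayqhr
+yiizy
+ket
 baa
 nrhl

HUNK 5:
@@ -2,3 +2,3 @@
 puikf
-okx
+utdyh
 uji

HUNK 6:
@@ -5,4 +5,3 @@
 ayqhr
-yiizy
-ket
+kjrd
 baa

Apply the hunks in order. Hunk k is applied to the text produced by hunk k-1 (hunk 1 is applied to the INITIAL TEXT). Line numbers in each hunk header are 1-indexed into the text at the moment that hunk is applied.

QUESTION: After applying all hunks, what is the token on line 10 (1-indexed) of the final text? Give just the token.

Hunk 1: at line 1 remove [kyf,acr,kmwvr] add [okx,ykogo] -> 11 lines: xguei puikf okx ykogo fwdag yzkt ztjem eekua ieao gzqb tpumq
Hunk 2: at line 8 remove [ieao] add [baa,nrhl,pkn] -> 13 lines: xguei puikf okx ykogo fwdag yzkt ztjem eekua baa nrhl pkn gzqb tpumq
Hunk 3: at line 2 remove [ykogo,fwdag,yzkt] add [uji] -> 11 lines: xguei puikf okx uji ztjem eekua baa nrhl pkn gzqb tpumq
Hunk 4: at line 3 remove [ztjem,eekua] add [ayqhr,yiizy,ket] -> 12 lines: xguei puikf okx uji ayqhr yiizy ket baa nrhl pkn gzqb tpumq
Hunk 5: at line 2 remove [okx] add [utdyh] -> 12 lines: xguei puikf utdyh uji ayqhr yiizy ket baa nrhl pkn gzqb tpumq
Hunk 6: at line 5 remove [yiizy,ket] add [kjrd] -> 11 lines: xguei puikf utdyh uji ayqhr kjrd baa nrhl pkn gzqb tpumq
Final line 10: gzqb

Answer: gzqb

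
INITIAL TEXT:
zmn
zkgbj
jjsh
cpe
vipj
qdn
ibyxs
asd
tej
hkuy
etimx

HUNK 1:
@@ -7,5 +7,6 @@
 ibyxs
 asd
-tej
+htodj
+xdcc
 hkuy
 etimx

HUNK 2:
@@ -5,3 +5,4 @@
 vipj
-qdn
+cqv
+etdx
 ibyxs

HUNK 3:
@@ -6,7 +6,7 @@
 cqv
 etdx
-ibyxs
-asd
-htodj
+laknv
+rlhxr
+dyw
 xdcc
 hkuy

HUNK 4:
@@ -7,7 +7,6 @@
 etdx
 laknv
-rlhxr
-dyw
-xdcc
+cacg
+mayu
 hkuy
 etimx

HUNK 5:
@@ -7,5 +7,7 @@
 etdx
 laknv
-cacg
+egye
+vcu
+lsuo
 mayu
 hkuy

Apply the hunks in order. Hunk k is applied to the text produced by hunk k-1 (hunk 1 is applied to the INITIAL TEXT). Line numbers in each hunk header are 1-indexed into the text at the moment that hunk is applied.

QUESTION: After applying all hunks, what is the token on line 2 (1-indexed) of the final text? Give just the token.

Answer: zkgbj

Derivation:
Hunk 1: at line 7 remove [tej] add [htodj,xdcc] -> 12 lines: zmn zkgbj jjsh cpe vipj qdn ibyxs asd htodj xdcc hkuy etimx
Hunk 2: at line 5 remove [qdn] add [cqv,etdx] -> 13 lines: zmn zkgbj jjsh cpe vipj cqv etdx ibyxs asd htodj xdcc hkuy etimx
Hunk 3: at line 6 remove [ibyxs,asd,htodj] add [laknv,rlhxr,dyw] -> 13 lines: zmn zkgbj jjsh cpe vipj cqv etdx laknv rlhxr dyw xdcc hkuy etimx
Hunk 4: at line 7 remove [rlhxr,dyw,xdcc] add [cacg,mayu] -> 12 lines: zmn zkgbj jjsh cpe vipj cqv etdx laknv cacg mayu hkuy etimx
Hunk 5: at line 7 remove [cacg] add [egye,vcu,lsuo] -> 14 lines: zmn zkgbj jjsh cpe vipj cqv etdx laknv egye vcu lsuo mayu hkuy etimx
Final line 2: zkgbj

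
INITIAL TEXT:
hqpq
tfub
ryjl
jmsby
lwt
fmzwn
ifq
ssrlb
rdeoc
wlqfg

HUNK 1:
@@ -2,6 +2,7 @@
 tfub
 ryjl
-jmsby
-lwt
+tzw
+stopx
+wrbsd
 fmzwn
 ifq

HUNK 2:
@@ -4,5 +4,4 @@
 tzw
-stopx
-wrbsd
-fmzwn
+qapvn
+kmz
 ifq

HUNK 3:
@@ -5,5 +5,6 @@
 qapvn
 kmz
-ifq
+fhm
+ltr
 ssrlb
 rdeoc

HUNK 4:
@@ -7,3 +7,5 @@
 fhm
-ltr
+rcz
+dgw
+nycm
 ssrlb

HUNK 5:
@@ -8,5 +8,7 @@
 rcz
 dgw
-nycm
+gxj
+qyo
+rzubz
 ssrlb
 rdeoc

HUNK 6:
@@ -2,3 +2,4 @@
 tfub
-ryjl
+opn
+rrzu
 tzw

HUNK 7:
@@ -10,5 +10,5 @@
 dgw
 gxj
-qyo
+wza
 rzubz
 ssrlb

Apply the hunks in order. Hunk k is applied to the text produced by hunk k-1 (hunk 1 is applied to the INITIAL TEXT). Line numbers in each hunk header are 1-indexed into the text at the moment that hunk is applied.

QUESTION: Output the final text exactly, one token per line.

Hunk 1: at line 2 remove [jmsby,lwt] add [tzw,stopx,wrbsd] -> 11 lines: hqpq tfub ryjl tzw stopx wrbsd fmzwn ifq ssrlb rdeoc wlqfg
Hunk 2: at line 4 remove [stopx,wrbsd,fmzwn] add [qapvn,kmz] -> 10 lines: hqpq tfub ryjl tzw qapvn kmz ifq ssrlb rdeoc wlqfg
Hunk 3: at line 5 remove [ifq] add [fhm,ltr] -> 11 lines: hqpq tfub ryjl tzw qapvn kmz fhm ltr ssrlb rdeoc wlqfg
Hunk 4: at line 7 remove [ltr] add [rcz,dgw,nycm] -> 13 lines: hqpq tfub ryjl tzw qapvn kmz fhm rcz dgw nycm ssrlb rdeoc wlqfg
Hunk 5: at line 8 remove [nycm] add [gxj,qyo,rzubz] -> 15 lines: hqpq tfub ryjl tzw qapvn kmz fhm rcz dgw gxj qyo rzubz ssrlb rdeoc wlqfg
Hunk 6: at line 2 remove [ryjl] add [opn,rrzu] -> 16 lines: hqpq tfub opn rrzu tzw qapvn kmz fhm rcz dgw gxj qyo rzubz ssrlb rdeoc wlqfg
Hunk 7: at line 10 remove [qyo] add [wza] -> 16 lines: hqpq tfub opn rrzu tzw qapvn kmz fhm rcz dgw gxj wza rzubz ssrlb rdeoc wlqfg

Answer: hqpq
tfub
opn
rrzu
tzw
qapvn
kmz
fhm
rcz
dgw
gxj
wza
rzubz
ssrlb
rdeoc
wlqfg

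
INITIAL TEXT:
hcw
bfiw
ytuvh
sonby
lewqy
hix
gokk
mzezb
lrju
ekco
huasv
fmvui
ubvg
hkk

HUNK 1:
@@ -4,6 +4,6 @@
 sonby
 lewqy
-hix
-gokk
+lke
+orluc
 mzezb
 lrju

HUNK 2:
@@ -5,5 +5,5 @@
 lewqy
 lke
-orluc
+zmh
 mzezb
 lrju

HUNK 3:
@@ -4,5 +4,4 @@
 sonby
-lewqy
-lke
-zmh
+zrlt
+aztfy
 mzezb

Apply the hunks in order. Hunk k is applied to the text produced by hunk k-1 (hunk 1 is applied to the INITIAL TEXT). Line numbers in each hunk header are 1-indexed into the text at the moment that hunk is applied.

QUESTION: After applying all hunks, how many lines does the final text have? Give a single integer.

Hunk 1: at line 4 remove [hix,gokk] add [lke,orluc] -> 14 lines: hcw bfiw ytuvh sonby lewqy lke orluc mzezb lrju ekco huasv fmvui ubvg hkk
Hunk 2: at line 5 remove [orluc] add [zmh] -> 14 lines: hcw bfiw ytuvh sonby lewqy lke zmh mzezb lrju ekco huasv fmvui ubvg hkk
Hunk 3: at line 4 remove [lewqy,lke,zmh] add [zrlt,aztfy] -> 13 lines: hcw bfiw ytuvh sonby zrlt aztfy mzezb lrju ekco huasv fmvui ubvg hkk
Final line count: 13

Answer: 13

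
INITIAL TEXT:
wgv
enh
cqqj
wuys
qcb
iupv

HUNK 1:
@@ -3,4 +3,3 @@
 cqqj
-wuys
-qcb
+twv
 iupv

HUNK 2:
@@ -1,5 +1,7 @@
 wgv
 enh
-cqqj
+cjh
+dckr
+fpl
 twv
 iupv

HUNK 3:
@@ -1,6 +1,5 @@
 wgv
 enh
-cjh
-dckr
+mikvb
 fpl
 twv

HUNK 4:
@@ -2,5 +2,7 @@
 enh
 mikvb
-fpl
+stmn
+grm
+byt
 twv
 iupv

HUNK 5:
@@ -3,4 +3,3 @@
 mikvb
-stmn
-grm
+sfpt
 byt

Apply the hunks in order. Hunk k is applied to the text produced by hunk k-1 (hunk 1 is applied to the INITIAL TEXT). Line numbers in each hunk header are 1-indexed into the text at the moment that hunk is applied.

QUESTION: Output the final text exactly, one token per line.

Hunk 1: at line 3 remove [wuys,qcb] add [twv] -> 5 lines: wgv enh cqqj twv iupv
Hunk 2: at line 1 remove [cqqj] add [cjh,dckr,fpl] -> 7 lines: wgv enh cjh dckr fpl twv iupv
Hunk 3: at line 1 remove [cjh,dckr] add [mikvb] -> 6 lines: wgv enh mikvb fpl twv iupv
Hunk 4: at line 2 remove [fpl] add [stmn,grm,byt] -> 8 lines: wgv enh mikvb stmn grm byt twv iupv
Hunk 5: at line 3 remove [stmn,grm] add [sfpt] -> 7 lines: wgv enh mikvb sfpt byt twv iupv

Answer: wgv
enh
mikvb
sfpt
byt
twv
iupv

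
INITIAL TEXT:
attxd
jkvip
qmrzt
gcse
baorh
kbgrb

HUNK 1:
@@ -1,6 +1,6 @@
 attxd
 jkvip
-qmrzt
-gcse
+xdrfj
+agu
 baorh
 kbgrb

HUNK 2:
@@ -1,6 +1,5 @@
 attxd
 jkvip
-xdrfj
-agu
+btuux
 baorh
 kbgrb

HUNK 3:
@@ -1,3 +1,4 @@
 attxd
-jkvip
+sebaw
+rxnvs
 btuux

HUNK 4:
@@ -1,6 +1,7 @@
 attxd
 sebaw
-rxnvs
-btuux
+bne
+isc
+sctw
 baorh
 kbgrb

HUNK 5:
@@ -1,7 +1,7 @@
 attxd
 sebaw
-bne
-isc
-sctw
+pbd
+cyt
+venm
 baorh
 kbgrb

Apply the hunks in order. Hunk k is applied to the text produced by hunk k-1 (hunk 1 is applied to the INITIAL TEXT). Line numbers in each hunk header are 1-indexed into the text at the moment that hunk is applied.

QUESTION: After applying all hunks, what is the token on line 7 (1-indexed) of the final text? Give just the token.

Hunk 1: at line 1 remove [qmrzt,gcse] add [xdrfj,agu] -> 6 lines: attxd jkvip xdrfj agu baorh kbgrb
Hunk 2: at line 1 remove [xdrfj,agu] add [btuux] -> 5 lines: attxd jkvip btuux baorh kbgrb
Hunk 3: at line 1 remove [jkvip] add [sebaw,rxnvs] -> 6 lines: attxd sebaw rxnvs btuux baorh kbgrb
Hunk 4: at line 1 remove [rxnvs,btuux] add [bne,isc,sctw] -> 7 lines: attxd sebaw bne isc sctw baorh kbgrb
Hunk 5: at line 1 remove [bne,isc,sctw] add [pbd,cyt,venm] -> 7 lines: attxd sebaw pbd cyt venm baorh kbgrb
Final line 7: kbgrb

Answer: kbgrb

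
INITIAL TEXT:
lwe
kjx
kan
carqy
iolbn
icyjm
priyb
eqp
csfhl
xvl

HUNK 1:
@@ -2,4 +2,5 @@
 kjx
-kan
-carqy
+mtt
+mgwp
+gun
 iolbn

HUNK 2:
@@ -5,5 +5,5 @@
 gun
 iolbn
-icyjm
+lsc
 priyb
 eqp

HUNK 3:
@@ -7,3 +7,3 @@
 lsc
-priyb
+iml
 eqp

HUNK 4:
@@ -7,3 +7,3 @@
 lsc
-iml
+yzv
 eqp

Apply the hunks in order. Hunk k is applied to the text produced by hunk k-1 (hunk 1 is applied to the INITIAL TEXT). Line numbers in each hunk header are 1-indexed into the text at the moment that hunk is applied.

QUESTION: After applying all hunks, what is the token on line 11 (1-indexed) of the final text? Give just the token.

Answer: xvl

Derivation:
Hunk 1: at line 2 remove [kan,carqy] add [mtt,mgwp,gun] -> 11 lines: lwe kjx mtt mgwp gun iolbn icyjm priyb eqp csfhl xvl
Hunk 2: at line 5 remove [icyjm] add [lsc] -> 11 lines: lwe kjx mtt mgwp gun iolbn lsc priyb eqp csfhl xvl
Hunk 3: at line 7 remove [priyb] add [iml] -> 11 lines: lwe kjx mtt mgwp gun iolbn lsc iml eqp csfhl xvl
Hunk 4: at line 7 remove [iml] add [yzv] -> 11 lines: lwe kjx mtt mgwp gun iolbn lsc yzv eqp csfhl xvl
Final line 11: xvl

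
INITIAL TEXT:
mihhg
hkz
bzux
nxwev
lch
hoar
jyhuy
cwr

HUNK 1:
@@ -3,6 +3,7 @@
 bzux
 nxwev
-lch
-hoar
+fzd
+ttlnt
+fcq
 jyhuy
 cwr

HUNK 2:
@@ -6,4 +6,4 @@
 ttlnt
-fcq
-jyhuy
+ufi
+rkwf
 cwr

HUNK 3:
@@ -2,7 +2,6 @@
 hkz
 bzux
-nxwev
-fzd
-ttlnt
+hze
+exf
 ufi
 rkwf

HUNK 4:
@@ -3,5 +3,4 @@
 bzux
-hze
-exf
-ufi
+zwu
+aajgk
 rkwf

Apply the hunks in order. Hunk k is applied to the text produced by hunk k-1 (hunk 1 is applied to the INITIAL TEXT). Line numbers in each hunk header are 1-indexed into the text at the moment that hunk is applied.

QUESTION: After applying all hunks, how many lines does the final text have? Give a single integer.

Answer: 7

Derivation:
Hunk 1: at line 3 remove [lch,hoar] add [fzd,ttlnt,fcq] -> 9 lines: mihhg hkz bzux nxwev fzd ttlnt fcq jyhuy cwr
Hunk 2: at line 6 remove [fcq,jyhuy] add [ufi,rkwf] -> 9 lines: mihhg hkz bzux nxwev fzd ttlnt ufi rkwf cwr
Hunk 3: at line 2 remove [nxwev,fzd,ttlnt] add [hze,exf] -> 8 lines: mihhg hkz bzux hze exf ufi rkwf cwr
Hunk 4: at line 3 remove [hze,exf,ufi] add [zwu,aajgk] -> 7 lines: mihhg hkz bzux zwu aajgk rkwf cwr
Final line count: 7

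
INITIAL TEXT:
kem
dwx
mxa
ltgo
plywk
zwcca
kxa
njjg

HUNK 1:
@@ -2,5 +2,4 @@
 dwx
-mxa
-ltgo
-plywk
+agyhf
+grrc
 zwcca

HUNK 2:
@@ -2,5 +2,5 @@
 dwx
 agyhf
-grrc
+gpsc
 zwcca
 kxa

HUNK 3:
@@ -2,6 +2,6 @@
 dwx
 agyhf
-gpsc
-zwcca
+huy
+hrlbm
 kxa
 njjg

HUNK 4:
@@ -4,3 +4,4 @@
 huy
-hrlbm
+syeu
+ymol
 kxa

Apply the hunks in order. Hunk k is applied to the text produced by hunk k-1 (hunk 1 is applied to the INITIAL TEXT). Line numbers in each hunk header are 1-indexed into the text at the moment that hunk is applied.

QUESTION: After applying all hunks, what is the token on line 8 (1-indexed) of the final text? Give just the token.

Hunk 1: at line 2 remove [mxa,ltgo,plywk] add [agyhf,grrc] -> 7 lines: kem dwx agyhf grrc zwcca kxa njjg
Hunk 2: at line 2 remove [grrc] add [gpsc] -> 7 lines: kem dwx agyhf gpsc zwcca kxa njjg
Hunk 3: at line 2 remove [gpsc,zwcca] add [huy,hrlbm] -> 7 lines: kem dwx agyhf huy hrlbm kxa njjg
Hunk 4: at line 4 remove [hrlbm] add [syeu,ymol] -> 8 lines: kem dwx agyhf huy syeu ymol kxa njjg
Final line 8: njjg

Answer: njjg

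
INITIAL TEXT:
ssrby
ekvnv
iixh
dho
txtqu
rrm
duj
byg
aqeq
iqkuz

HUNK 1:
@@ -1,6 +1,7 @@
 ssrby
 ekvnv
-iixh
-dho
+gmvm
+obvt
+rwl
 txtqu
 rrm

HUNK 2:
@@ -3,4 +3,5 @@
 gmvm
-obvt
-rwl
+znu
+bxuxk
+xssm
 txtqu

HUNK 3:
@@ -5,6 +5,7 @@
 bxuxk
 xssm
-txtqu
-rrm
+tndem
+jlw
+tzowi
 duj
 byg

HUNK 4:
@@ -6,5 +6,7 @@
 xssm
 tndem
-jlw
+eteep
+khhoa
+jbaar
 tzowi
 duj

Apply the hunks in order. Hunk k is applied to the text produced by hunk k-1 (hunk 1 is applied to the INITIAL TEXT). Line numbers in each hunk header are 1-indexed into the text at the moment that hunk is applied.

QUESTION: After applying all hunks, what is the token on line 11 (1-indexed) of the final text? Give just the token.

Hunk 1: at line 1 remove [iixh,dho] add [gmvm,obvt,rwl] -> 11 lines: ssrby ekvnv gmvm obvt rwl txtqu rrm duj byg aqeq iqkuz
Hunk 2: at line 3 remove [obvt,rwl] add [znu,bxuxk,xssm] -> 12 lines: ssrby ekvnv gmvm znu bxuxk xssm txtqu rrm duj byg aqeq iqkuz
Hunk 3: at line 5 remove [txtqu,rrm] add [tndem,jlw,tzowi] -> 13 lines: ssrby ekvnv gmvm znu bxuxk xssm tndem jlw tzowi duj byg aqeq iqkuz
Hunk 4: at line 6 remove [jlw] add [eteep,khhoa,jbaar] -> 15 lines: ssrby ekvnv gmvm znu bxuxk xssm tndem eteep khhoa jbaar tzowi duj byg aqeq iqkuz
Final line 11: tzowi

Answer: tzowi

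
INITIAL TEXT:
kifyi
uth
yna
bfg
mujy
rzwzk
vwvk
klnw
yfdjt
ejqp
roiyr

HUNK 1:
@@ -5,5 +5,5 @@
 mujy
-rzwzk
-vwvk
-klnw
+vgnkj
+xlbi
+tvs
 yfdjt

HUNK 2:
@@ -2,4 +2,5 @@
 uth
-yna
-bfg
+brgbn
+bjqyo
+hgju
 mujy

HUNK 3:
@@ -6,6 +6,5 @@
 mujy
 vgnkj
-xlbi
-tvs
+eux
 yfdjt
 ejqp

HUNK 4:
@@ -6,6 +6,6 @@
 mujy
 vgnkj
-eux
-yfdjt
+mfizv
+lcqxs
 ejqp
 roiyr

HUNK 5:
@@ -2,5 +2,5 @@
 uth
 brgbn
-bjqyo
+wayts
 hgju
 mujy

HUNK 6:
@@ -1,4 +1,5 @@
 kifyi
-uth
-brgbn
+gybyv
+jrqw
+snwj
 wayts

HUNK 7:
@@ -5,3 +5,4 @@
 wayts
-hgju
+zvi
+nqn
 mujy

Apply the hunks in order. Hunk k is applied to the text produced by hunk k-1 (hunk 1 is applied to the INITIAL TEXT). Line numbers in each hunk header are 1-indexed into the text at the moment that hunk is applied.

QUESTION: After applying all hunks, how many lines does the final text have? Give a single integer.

Hunk 1: at line 5 remove [rzwzk,vwvk,klnw] add [vgnkj,xlbi,tvs] -> 11 lines: kifyi uth yna bfg mujy vgnkj xlbi tvs yfdjt ejqp roiyr
Hunk 2: at line 2 remove [yna,bfg] add [brgbn,bjqyo,hgju] -> 12 lines: kifyi uth brgbn bjqyo hgju mujy vgnkj xlbi tvs yfdjt ejqp roiyr
Hunk 3: at line 6 remove [xlbi,tvs] add [eux] -> 11 lines: kifyi uth brgbn bjqyo hgju mujy vgnkj eux yfdjt ejqp roiyr
Hunk 4: at line 6 remove [eux,yfdjt] add [mfizv,lcqxs] -> 11 lines: kifyi uth brgbn bjqyo hgju mujy vgnkj mfizv lcqxs ejqp roiyr
Hunk 5: at line 2 remove [bjqyo] add [wayts] -> 11 lines: kifyi uth brgbn wayts hgju mujy vgnkj mfizv lcqxs ejqp roiyr
Hunk 6: at line 1 remove [uth,brgbn] add [gybyv,jrqw,snwj] -> 12 lines: kifyi gybyv jrqw snwj wayts hgju mujy vgnkj mfizv lcqxs ejqp roiyr
Hunk 7: at line 5 remove [hgju] add [zvi,nqn] -> 13 lines: kifyi gybyv jrqw snwj wayts zvi nqn mujy vgnkj mfizv lcqxs ejqp roiyr
Final line count: 13

Answer: 13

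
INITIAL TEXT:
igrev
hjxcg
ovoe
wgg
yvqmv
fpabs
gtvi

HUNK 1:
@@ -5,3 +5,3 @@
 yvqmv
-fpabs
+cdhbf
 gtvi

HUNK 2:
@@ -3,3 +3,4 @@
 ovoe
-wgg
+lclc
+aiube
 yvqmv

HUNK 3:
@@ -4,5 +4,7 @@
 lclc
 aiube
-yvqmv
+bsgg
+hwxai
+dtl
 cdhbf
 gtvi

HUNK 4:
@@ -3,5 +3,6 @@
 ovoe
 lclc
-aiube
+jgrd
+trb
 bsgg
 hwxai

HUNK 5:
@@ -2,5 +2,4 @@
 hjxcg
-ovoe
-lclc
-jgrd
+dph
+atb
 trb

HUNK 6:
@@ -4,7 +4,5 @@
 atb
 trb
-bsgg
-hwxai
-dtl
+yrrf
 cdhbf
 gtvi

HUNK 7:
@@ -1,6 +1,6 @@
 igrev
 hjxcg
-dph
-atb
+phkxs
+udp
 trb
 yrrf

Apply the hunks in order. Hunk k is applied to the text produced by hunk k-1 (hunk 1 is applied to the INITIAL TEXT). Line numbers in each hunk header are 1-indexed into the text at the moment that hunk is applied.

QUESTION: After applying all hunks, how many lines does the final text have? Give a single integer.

Hunk 1: at line 5 remove [fpabs] add [cdhbf] -> 7 lines: igrev hjxcg ovoe wgg yvqmv cdhbf gtvi
Hunk 2: at line 3 remove [wgg] add [lclc,aiube] -> 8 lines: igrev hjxcg ovoe lclc aiube yvqmv cdhbf gtvi
Hunk 3: at line 4 remove [yvqmv] add [bsgg,hwxai,dtl] -> 10 lines: igrev hjxcg ovoe lclc aiube bsgg hwxai dtl cdhbf gtvi
Hunk 4: at line 3 remove [aiube] add [jgrd,trb] -> 11 lines: igrev hjxcg ovoe lclc jgrd trb bsgg hwxai dtl cdhbf gtvi
Hunk 5: at line 2 remove [ovoe,lclc,jgrd] add [dph,atb] -> 10 lines: igrev hjxcg dph atb trb bsgg hwxai dtl cdhbf gtvi
Hunk 6: at line 4 remove [bsgg,hwxai,dtl] add [yrrf] -> 8 lines: igrev hjxcg dph atb trb yrrf cdhbf gtvi
Hunk 7: at line 1 remove [dph,atb] add [phkxs,udp] -> 8 lines: igrev hjxcg phkxs udp trb yrrf cdhbf gtvi
Final line count: 8

Answer: 8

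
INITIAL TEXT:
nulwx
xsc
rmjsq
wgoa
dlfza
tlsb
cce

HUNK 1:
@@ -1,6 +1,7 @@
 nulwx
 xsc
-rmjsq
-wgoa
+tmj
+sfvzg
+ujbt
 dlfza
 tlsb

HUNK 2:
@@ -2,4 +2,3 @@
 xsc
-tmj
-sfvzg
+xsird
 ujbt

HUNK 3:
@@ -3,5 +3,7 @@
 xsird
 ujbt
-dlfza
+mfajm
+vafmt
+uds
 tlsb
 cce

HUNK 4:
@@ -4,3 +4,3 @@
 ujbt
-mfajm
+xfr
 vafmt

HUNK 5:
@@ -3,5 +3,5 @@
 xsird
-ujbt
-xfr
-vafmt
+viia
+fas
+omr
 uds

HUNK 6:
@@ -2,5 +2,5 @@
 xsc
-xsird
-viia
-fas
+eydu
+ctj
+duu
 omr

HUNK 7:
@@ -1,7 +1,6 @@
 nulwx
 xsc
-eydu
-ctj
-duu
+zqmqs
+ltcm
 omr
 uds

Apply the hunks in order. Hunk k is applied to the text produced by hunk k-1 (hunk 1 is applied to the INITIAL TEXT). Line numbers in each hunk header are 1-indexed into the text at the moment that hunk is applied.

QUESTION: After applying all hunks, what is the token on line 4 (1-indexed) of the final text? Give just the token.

Hunk 1: at line 1 remove [rmjsq,wgoa] add [tmj,sfvzg,ujbt] -> 8 lines: nulwx xsc tmj sfvzg ujbt dlfza tlsb cce
Hunk 2: at line 2 remove [tmj,sfvzg] add [xsird] -> 7 lines: nulwx xsc xsird ujbt dlfza tlsb cce
Hunk 3: at line 3 remove [dlfza] add [mfajm,vafmt,uds] -> 9 lines: nulwx xsc xsird ujbt mfajm vafmt uds tlsb cce
Hunk 4: at line 4 remove [mfajm] add [xfr] -> 9 lines: nulwx xsc xsird ujbt xfr vafmt uds tlsb cce
Hunk 5: at line 3 remove [ujbt,xfr,vafmt] add [viia,fas,omr] -> 9 lines: nulwx xsc xsird viia fas omr uds tlsb cce
Hunk 6: at line 2 remove [xsird,viia,fas] add [eydu,ctj,duu] -> 9 lines: nulwx xsc eydu ctj duu omr uds tlsb cce
Hunk 7: at line 1 remove [eydu,ctj,duu] add [zqmqs,ltcm] -> 8 lines: nulwx xsc zqmqs ltcm omr uds tlsb cce
Final line 4: ltcm

Answer: ltcm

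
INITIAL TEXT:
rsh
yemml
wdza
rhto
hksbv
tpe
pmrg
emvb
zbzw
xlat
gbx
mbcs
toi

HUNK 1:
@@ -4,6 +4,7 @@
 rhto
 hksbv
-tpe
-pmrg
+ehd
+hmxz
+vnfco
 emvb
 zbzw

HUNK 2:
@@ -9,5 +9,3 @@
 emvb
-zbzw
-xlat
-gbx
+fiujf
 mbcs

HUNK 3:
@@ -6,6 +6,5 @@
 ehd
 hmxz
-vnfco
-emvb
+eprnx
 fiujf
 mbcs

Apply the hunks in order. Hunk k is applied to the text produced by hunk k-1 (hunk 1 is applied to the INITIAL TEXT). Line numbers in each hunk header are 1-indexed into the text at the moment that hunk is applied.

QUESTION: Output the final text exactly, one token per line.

Answer: rsh
yemml
wdza
rhto
hksbv
ehd
hmxz
eprnx
fiujf
mbcs
toi

Derivation:
Hunk 1: at line 4 remove [tpe,pmrg] add [ehd,hmxz,vnfco] -> 14 lines: rsh yemml wdza rhto hksbv ehd hmxz vnfco emvb zbzw xlat gbx mbcs toi
Hunk 2: at line 9 remove [zbzw,xlat,gbx] add [fiujf] -> 12 lines: rsh yemml wdza rhto hksbv ehd hmxz vnfco emvb fiujf mbcs toi
Hunk 3: at line 6 remove [vnfco,emvb] add [eprnx] -> 11 lines: rsh yemml wdza rhto hksbv ehd hmxz eprnx fiujf mbcs toi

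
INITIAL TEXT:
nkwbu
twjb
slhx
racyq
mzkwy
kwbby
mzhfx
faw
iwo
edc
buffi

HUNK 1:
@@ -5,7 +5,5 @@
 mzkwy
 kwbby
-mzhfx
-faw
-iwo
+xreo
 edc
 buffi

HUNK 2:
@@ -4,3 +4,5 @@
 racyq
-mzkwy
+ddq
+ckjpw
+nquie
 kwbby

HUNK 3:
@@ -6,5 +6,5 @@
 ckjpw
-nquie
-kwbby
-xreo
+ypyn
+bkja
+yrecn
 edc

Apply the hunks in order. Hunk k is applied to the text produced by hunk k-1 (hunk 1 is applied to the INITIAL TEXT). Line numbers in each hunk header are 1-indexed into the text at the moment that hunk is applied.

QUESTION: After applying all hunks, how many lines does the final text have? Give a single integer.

Hunk 1: at line 5 remove [mzhfx,faw,iwo] add [xreo] -> 9 lines: nkwbu twjb slhx racyq mzkwy kwbby xreo edc buffi
Hunk 2: at line 4 remove [mzkwy] add [ddq,ckjpw,nquie] -> 11 lines: nkwbu twjb slhx racyq ddq ckjpw nquie kwbby xreo edc buffi
Hunk 3: at line 6 remove [nquie,kwbby,xreo] add [ypyn,bkja,yrecn] -> 11 lines: nkwbu twjb slhx racyq ddq ckjpw ypyn bkja yrecn edc buffi
Final line count: 11

Answer: 11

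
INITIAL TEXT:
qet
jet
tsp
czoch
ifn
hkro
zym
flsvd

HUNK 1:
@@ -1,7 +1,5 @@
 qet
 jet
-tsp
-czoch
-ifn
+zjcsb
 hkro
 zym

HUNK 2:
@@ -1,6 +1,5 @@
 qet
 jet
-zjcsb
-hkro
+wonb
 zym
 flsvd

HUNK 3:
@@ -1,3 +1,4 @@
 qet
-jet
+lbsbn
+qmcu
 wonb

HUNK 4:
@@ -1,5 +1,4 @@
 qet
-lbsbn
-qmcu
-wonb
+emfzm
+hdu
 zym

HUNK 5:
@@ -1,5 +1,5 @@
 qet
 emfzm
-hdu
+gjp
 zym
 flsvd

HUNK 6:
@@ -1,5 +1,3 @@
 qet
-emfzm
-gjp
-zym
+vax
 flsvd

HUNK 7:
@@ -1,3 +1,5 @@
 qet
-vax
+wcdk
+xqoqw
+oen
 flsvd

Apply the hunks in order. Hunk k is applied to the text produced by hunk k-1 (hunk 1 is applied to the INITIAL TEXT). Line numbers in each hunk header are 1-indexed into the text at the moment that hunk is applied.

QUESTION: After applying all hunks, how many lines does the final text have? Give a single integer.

Hunk 1: at line 1 remove [tsp,czoch,ifn] add [zjcsb] -> 6 lines: qet jet zjcsb hkro zym flsvd
Hunk 2: at line 1 remove [zjcsb,hkro] add [wonb] -> 5 lines: qet jet wonb zym flsvd
Hunk 3: at line 1 remove [jet] add [lbsbn,qmcu] -> 6 lines: qet lbsbn qmcu wonb zym flsvd
Hunk 4: at line 1 remove [lbsbn,qmcu,wonb] add [emfzm,hdu] -> 5 lines: qet emfzm hdu zym flsvd
Hunk 5: at line 1 remove [hdu] add [gjp] -> 5 lines: qet emfzm gjp zym flsvd
Hunk 6: at line 1 remove [emfzm,gjp,zym] add [vax] -> 3 lines: qet vax flsvd
Hunk 7: at line 1 remove [vax] add [wcdk,xqoqw,oen] -> 5 lines: qet wcdk xqoqw oen flsvd
Final line count: 5

Answer: 5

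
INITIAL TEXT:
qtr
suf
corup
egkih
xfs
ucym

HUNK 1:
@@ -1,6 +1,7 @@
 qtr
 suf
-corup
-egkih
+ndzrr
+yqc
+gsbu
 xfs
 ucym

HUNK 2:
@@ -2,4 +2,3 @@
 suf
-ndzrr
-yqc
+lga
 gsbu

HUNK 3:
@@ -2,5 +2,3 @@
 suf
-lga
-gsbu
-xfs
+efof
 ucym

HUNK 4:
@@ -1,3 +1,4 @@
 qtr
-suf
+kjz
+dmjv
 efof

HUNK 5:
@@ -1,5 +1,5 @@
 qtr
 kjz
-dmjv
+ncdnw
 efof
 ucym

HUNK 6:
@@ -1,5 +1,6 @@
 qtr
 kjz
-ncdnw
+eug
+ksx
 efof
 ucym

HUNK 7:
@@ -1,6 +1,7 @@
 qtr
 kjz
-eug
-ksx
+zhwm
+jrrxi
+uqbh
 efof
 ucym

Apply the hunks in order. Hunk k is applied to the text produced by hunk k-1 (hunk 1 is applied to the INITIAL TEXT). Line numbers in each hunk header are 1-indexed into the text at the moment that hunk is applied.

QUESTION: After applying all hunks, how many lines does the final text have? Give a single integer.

Hunk 1: at line 1 remove [corup,egkih] add [ndzrr,yqc,gsbu] -> 7 lines: qtr suf ndzrr yqc gsbu xfs ucym
Hunk 2: at line 2 remove [ndzrr,yqc] add [lga] -> 6 lines: qtr suf lga gsbu xfs ucym
Hunk 3: at line 2 remove [lga,gsbu,xfs] add [efof] -> 4 lines: qtr suf efof ucym
Hunk 4: at line 1 remove [suf] add [kjz,dmjv] -> 5 lines: qtr kjz dmjv efof ucym
Hunk 5: at line 1 remove [dmjv] add [ncdnw] -> 5 lines: qtr kjz ncdnw efof ucym
Hunk 6: at line 1 remove [ncdnw] add [eug,ksx] -> 6 lines: qtr kjz eug ksx efof ucym
Hunk 7: at line 1 remove [eug,ksx] add [zhwm,jrrxi,uqbh] -> 7 lines: qtr kjz zhwm jrrxi uqbh efof ucym
Final line count: 7

Answer: 7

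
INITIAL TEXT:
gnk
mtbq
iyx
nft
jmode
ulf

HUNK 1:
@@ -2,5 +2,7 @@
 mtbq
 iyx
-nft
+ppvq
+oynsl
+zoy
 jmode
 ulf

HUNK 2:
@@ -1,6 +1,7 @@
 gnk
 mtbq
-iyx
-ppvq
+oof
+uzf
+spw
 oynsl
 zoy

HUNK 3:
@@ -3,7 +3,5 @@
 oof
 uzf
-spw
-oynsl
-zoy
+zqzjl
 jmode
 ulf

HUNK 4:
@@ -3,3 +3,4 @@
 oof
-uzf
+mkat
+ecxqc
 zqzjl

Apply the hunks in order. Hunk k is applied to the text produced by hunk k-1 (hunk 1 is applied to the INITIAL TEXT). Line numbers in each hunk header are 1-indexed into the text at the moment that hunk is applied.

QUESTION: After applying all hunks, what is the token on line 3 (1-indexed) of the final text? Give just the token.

Answer: oof

Derivation:
Hunk 1: at line 2 remove [nft] add [ppvq,oynsl,zoy] -> 8 lines: gnk mtbq iyx ppvq oynsl zoy jmode ulf
Hunk 2: at line 1 remove [iyx,ppvq] add [oof,uzf,spw] -> 9 lines: gnk mtbq oof uzf spw oynsl zoy jmode ulf
Hunk 3: at line 3 remove [spw,oynsl,zoy] add [zqzjl] -> 7 lines: gnk mtbq oof uzf zqzjl jmode ulf
Hunk 4: at line 3 remove [uzf] add [mkat,ecxqc] -> 8 lines: gnk mtbq oof mkat ecxqc zqzjl jmode ulf
Final line 3: oof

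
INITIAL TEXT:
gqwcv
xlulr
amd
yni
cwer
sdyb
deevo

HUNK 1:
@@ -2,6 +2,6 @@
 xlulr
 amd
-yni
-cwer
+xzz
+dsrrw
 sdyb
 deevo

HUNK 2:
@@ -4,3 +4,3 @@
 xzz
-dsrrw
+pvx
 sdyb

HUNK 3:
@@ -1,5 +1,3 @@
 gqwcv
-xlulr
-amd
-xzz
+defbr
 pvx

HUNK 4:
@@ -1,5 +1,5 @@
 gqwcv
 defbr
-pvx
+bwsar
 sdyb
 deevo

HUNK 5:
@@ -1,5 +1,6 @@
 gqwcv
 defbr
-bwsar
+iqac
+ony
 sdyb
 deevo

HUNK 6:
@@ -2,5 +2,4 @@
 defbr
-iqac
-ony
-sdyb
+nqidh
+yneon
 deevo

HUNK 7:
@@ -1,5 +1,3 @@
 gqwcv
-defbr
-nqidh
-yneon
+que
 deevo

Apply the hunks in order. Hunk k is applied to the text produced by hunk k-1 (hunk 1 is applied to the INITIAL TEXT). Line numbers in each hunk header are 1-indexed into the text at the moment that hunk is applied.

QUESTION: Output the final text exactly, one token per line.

Hunk 1: at line 2 remove [yni,cwer] add [xzz,dsrrw] -> 7 lines: gqwcv xlulr amd xzz dsrrw sdyb deevo
Hunk 2: at line 4 remove [dsrrw] add [pvx] -> 7 lines: gqwcv xlulr amd xzz pvx sdyb deevo
Hunk 3: at line 1 remove [xlulr,amd,xzz] add [defbr] -> 5 lines: gqwcv defbr pvx sdyb deevo
Hunk 4: at line 1 remove [pvx] add [bwsar] -> 5 lines: gqwcv defbr bwsar sdyb deevo
Hunk 5: at line 1 remove [bwsar] add [iqac,ony] -> 6 lines: gqwcv defbr iqac ony sdyb deevo
Hunk 6: at line 2 remove [iqac,ony,sdyb] add [nqidh,yneon] -> 5 lines: gqwcv defbr nqidh yneon deevo
Hunk 7: at line 1 remove [defbr,nqidh,yneon] add [que] -> 3 lines: gqwcv que deevo

Answer: gqwcv
que
deevo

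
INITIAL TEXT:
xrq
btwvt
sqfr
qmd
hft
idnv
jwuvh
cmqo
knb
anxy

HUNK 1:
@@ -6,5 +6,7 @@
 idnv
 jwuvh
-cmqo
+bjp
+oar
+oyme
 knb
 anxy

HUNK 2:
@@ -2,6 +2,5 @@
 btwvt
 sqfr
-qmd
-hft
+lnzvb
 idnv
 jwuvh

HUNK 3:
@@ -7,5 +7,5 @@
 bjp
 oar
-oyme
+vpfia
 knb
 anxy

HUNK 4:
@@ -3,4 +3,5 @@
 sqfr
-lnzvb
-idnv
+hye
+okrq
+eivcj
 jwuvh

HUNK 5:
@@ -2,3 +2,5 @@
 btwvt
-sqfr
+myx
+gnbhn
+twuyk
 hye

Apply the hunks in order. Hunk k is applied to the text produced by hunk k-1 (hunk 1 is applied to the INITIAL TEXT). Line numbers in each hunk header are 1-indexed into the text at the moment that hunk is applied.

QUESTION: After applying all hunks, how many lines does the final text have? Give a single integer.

Answer: 14

Derivation:
Hunk 1: at line 6 remove [cmqo] add [bjp,oar,oyme] -> 12 lines: xrq btwvt sqfr qmd hft idnv jwuvh bjp oar oyme knb anxy
Hunk 2: at line 2 remove [qmd,hft] add [lnzvb] -> 11 lines: xrq btwvt sqfr lnzvb idnv jwuvh bjp oar oyme knb anxy
Hunk 3: at line 7 remove [oyme] add [vpfia] -> 11 lines: xrq btwvt sqfr lnzvb idnv jwuvh bjp oar vpfia knb anxy
Hunk 4: at line 3 remove [lnzvb,idnv] add [hye,okrq,eivcj] -> 12 lines: xrq btwvt sqfr hye okrq eivcj jwuvh bjp oar vpfia knb anxy
Hunk 5: at line 2 remove [sqfr] add [myx,gnbhn,twuyk] -> 14 lines: xrq btwvt myx gnbhn twuyk hye okrq eivcj jwuvh bjp oar vpfia knb anxy
Final line count: 14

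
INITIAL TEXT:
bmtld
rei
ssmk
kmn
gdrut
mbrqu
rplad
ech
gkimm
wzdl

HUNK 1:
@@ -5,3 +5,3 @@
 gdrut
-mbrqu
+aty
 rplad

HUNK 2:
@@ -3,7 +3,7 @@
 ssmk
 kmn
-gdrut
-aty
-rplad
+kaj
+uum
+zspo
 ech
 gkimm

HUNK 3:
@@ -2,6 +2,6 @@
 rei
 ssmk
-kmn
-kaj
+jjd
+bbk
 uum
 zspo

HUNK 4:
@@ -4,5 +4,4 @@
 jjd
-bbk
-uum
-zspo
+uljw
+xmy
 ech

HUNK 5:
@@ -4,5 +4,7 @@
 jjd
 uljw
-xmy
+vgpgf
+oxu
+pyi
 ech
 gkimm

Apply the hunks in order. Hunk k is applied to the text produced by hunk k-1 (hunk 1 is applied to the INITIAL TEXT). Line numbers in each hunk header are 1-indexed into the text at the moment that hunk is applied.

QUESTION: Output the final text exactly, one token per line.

Hunk 1: at line 5 remove [mbrqu] add [aty] -> 10 lines: bmtld rei ssmk kmn gdrut aty rplad ech gkimm wzdl
Hunk 2: at line 3 remove [gdrut,aty,rplad] add [kaj,uum,zspo] -> 10 lines: bmtld rei ssmk kmn kaj uum zspo ech gkimm wzdl
Hunk 3: at line 2 remove [kmn,kaj] add [jjd,bbk] -> 10 lines: bmtld rei ssmk jjd bbk uum zspo ech gkimm wzdl
Hunk 4: at line 4 remove [bbk,uum,zspo] add [uljw,xmy] -> 9 lines: bmtld rei ssmk jjd uljw xmy ech gkimm wzdl
Hunk 5: at line 4 remove [xmy] add [vgpgf,oxu,pyi] -> 11 lines: bmtld rei ssmk jjd uljw vgpgf oxu pyi ech gkimm wzdl

Answer: bmtld
rei
ssmk
jjd
uljw
vgpgf
oxu
pyi
ech
gkimm
wzdl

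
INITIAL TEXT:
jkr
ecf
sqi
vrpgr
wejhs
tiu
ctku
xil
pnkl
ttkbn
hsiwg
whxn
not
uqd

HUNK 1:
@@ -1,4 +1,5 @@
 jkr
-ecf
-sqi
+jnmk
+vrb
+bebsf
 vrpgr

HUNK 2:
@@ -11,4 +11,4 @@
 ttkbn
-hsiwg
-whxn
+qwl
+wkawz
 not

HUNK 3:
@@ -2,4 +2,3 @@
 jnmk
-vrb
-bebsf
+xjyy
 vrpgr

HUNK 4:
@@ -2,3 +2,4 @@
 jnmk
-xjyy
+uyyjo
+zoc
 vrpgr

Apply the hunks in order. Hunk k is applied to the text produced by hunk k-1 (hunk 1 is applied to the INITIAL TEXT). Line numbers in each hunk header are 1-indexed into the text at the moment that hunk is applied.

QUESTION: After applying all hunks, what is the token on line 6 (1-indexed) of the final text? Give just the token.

Hunk 1: at line 1 remove [ecf,sqi] add [jnmk,vrb,bebsf] -> 15 lines: jkr jnmk vrb bebsf vrpgr wejhs tiu ctku xil pnkl ttkbn hsiwg whxn not uqd
Hunk 2: at line 11 remove [hsiwg,whxn] add [qwl,wkawz] -> 15 lines: jkr jnmk vrb bebsf vrpgr wejhs tiu ctku xil pnkl ttkbn qwl wkawz not uqd
Hunk 3: at line 2 remove [vrb,bebsf] add [xjyy] -> 14 lines: jkr jnmk xjyy vrpgr wejhs tiu ctku xil pnkl ttkbn qwl wkawz not uqd
Hunk 4: at line 2 remove [xjyy] add [uyyjo,zoc] -> 15 lines: jkr jnmk uyyjo zoc vrpgr wejhs tiu ctku xil pnkl ttkbn qwl wkawz not uqd
Final line 6: wejhs

Answer: wejhs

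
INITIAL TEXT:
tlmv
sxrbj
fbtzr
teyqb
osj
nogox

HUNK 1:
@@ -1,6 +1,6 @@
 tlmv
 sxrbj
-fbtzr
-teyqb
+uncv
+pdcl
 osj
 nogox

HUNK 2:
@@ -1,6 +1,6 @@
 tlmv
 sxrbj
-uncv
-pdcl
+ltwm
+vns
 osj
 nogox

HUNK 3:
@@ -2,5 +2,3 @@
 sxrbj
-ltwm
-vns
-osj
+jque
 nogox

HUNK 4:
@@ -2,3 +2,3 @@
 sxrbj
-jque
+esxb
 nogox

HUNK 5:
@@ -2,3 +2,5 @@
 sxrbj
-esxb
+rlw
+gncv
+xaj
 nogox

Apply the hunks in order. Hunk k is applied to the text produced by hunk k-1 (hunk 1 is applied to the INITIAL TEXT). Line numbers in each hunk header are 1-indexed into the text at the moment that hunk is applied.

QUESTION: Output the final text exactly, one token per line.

Answer: tlmv
sxrbj
rlw
gncv
xaj
nogox

Derivation:
Hunk 1: at line 1 remove [fbtzr,teyqb] add [uncv,pdcl] -> 6 lines: tlmv sxrbj uncv pdcl osj nogox
Hunk 2: at line 1 remove [uncv,pdcl] add [ltwm,vns] -> 6 lines: tlmv sxrbj ltwm vns osj nogox
Hunk 3: at line 2 remove [ltwm,vns,osj] add [jque] -> 4 lines: tlmv sxrbj jque nogox
Hunk 4: at line 2 remove [jque] add [esxb] -> 4 lines: tlmv sxrbj esxb nogox
Hunk 5: at line 2 remove [esxb] add [rlw,gncv,xaj] -> 6 lines: tlmv sxrbj rlw gncv xaj nogox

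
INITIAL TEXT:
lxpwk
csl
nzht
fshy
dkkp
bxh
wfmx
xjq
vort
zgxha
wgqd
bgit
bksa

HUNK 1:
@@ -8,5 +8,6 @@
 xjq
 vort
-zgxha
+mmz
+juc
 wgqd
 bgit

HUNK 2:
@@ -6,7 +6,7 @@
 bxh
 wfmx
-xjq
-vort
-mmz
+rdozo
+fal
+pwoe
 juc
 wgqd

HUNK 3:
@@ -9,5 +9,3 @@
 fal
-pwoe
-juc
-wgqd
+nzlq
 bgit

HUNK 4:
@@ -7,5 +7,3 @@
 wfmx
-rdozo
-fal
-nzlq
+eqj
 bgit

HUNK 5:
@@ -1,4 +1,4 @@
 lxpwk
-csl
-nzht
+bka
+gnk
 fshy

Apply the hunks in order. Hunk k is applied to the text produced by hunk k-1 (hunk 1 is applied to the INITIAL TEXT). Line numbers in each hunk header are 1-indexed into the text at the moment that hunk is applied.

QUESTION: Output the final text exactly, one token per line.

Hunk 1: at line 8 remove [zgxha] add [mmz,juc] -> 14 lines: lxpwk csl nzht fshy dkkp bxh wfmx xjq vort mmz juc wgqd bgit bksa
Hunk 2: at line 6 remove [xjq,vort,mmz] add [rdozo,fal,pwoe] -> 14 lines: lxpwk csl nzht fshy dkkp bxh wfmx rdozo fal pwoe juc wgqd bgit bksa
Hunk 3: at line 9 remove [pwoe,juc,wgqd] add [nzlq] -> 12 lines: lxpwk csl nzht fshy dkkp bxh wfmx rdozo fal nzlq bgit bksa
Hunk 4: at line 7 remove [rdozo,fal,nzlq] add [eqj] -> 10 lines: lxpwk csl nzht fshy dkkp bxh wfmx eqj bgit bksa
Hunk 5: at line 1 remove [csl,nzht] add [bka,gnk] -> 10 lines: lxpwk bka gnk fshy dkkp bxh wfmx eqj bgit bksa

Answer: lxpwk
bka
gnk
fshy
dkkp
bxh
wfmx
eqj
bgit
bksa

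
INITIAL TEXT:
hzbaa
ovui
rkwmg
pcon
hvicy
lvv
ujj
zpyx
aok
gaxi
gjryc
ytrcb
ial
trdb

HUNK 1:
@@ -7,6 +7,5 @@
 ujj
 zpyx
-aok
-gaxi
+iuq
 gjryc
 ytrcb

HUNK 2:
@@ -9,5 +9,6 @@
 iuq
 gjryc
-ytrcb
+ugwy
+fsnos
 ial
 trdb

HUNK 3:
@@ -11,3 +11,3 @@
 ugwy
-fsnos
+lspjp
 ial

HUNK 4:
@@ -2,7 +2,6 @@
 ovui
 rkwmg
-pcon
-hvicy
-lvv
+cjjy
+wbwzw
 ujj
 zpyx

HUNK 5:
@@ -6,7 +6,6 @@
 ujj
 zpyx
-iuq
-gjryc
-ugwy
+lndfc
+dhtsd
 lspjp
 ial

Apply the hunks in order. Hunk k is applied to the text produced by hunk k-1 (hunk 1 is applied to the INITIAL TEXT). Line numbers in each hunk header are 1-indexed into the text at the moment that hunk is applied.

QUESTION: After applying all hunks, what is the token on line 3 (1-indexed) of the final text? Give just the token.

Hunk 1: at line 7 remove [aok,gaxi] add [iuq] -> 13 lines: hzbaa ovui rkwmg pcon hvicy lvv ujj zpyx iuq gjryc ytrcb ial trdb
Hunk 2: at line 9 remove [ytrcb] add [ugwy,fsnos] -> 14 lines: hzbaa ovui rkwmg pcon hvicy lvv ujj zpyx iuq gjryc ugwy fsnos ial trdb
Hunk 3: at line 11 remove [fsnos] add [lspjp] -> 14 lines: hzbaa ovui rkwmg pcon hvicy lvv ujj zpyx iuq gjryc ugwy lspjp ial trdb
Hunk 4: at line 2 remove [pcon,hvicy,lvv] add [cjjy,wbwzw] -> 13 lines: hzbaa ovui rkwmg cjjy wbwzw ujj zpyx iuq gjryc ugwy lspjp ial trdb
Hunk 5: at line 6 remove [iuq,gjryc,ugwy] add [lndfc,dhtsd] -> 12 lines: hzbaa ovui rkwmg cjjy wbwzw ujj zpyx lndfc dhtsd lspjp ial trdb
Final line 3: rkwmg

Answer: rkwmg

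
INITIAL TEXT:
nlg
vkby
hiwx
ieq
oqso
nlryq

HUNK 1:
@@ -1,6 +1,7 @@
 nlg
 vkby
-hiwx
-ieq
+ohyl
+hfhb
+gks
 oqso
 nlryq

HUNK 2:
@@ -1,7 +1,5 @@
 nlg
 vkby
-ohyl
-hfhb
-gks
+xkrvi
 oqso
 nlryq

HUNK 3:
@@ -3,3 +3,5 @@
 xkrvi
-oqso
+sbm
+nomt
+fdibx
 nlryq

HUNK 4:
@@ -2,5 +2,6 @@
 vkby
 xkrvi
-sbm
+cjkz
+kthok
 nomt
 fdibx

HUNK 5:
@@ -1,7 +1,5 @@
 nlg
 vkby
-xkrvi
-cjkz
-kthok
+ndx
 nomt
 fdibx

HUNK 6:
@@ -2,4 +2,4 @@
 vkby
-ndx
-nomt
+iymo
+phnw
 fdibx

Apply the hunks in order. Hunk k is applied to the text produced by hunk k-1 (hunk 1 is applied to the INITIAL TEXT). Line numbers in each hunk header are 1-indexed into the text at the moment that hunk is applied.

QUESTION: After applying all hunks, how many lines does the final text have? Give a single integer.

Hunk 1: at line 1 remove [hiwx,ieq] add [ohyl,hfhb,gks] -> 7 lines: nlg vkby ohyl hfhb gks oqso nlryq
Hunk 2: at line 1 remove [ohyl,hfhb,gks] add [xkrvi] -> 5 lines: nlg vkby xkrvi oqso nlryq
Hunk 3: at line 3 remove [oqso] add [sbm,nomt,fdibx] -> 7 lines: nlg vkby xkrvi sbm nomt fdibx nlryq
Hunk 4: at line 2 remove [sbm] add [cjkz,kthok] -> 8 lines: nlg vkby xkrvi cjkz kthok nomt fdibx nlryq
Hunk 5: at line 1 remove [xkrvi,cjkz,kthok] add [ndx] -> 6 lines: nlg vkby ndx nomt fdibx nlryq
Hunk 6: at line 2 remove [ndx,nomt] add [iymo,phnw] -> 6 lines: nlg vkby iymo phnw fdibx nlryq
Final line count: 6

Answer: 6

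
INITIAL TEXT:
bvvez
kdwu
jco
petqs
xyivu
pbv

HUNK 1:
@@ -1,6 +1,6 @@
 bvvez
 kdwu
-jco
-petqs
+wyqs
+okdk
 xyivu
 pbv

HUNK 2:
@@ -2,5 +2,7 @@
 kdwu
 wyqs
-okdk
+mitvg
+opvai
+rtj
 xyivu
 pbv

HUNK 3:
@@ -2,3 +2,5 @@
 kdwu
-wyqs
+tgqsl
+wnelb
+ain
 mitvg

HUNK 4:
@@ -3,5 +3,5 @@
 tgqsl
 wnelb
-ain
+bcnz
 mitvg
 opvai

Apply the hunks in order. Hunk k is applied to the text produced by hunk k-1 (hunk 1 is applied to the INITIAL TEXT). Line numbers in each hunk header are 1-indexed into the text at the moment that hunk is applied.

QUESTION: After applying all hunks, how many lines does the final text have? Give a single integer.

Answer: 10

Derivation:
Hunk 1: at line 1 remove [jco,petqs] add [wyqs,okdk] -> 6 lines: bvvez kdwu wyqs okdk xyivu pbv
Hunk 2: at line 2 remove [okdk] add [mitvg,opvai,rtj] -> 8 lines: bvvez kdwu wyqs mitvg opvai rtj xyivu pbv
Hunk 3: at line 2 remove [wyqs] add [tgqsl,wnelb,ain] -> 10 lines: bvvez kdwu tgqsl wnelb ain mitvg opvai rtj xyivu pbv
Hunk 4: at line 3 remove [ain] add [bcnz] -> 10 lines: bvvez kdwu tgqsl wnelb bcnz mitvg opvai rtj xyivu pbv
Final line count: 10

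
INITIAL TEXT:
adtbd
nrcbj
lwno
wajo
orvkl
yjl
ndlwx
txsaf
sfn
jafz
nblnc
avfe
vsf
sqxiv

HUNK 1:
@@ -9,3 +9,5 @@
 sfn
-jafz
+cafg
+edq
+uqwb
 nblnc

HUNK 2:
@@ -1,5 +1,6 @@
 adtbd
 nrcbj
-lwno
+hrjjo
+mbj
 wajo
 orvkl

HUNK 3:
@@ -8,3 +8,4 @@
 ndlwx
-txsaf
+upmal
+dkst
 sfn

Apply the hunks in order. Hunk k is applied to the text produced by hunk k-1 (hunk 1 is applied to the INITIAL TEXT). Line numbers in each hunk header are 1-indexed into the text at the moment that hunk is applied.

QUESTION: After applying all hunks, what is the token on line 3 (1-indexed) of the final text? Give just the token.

Answer: hrjjo

Derivation:
Hunk 1: at line 9 remove [jafz] add [cafg,edq,uqwb] -> 16 lines: adtbd nrcbj lwno wajo orvkl yjl ndlwx txsaf sfn cafg edq uqwb nblnc avfe vsf sqxiv
Hunk 2: at line 1 remove [lwno] add [hrjjo,mbj] -> 17 lines: adtbd nrcbj hrjjo mbj wajo orvkl yjl ndlwx txsaf sfn cafg edq uqwb nblnc avfe vsf sqxiv
Hunk 3: at line 8 remove [txsaf] add [upmal,dkst] -> 18 lines: adtbd nrcbj hrjjo mbj wajo orvkl yjl ndlwx upmal dkst sfn cafg edq uqwb nblnc avfe vsf sqxiv
Final line 3: hrjjo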